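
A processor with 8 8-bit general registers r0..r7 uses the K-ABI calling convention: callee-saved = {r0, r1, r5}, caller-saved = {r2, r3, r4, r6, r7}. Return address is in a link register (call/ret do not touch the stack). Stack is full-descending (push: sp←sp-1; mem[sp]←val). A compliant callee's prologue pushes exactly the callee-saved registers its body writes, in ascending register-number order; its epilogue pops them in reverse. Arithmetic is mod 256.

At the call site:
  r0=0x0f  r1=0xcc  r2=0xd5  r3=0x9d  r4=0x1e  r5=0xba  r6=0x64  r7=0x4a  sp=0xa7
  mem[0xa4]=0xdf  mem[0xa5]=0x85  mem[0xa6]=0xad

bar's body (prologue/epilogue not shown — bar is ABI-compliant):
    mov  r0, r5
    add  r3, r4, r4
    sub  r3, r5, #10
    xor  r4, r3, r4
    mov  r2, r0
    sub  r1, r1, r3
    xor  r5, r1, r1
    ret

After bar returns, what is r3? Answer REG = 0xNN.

prologue: push r0 -> mem[0xa6]=0x0f, sp=0xa6
prologue: push r1 -> mem[0xa5]=0xcc, sp=0xa5
prologue: push r5 -> mem[0xa4]=0xba, sp=0xa4
body[0] mov  r0, r5 -> r0=0xba
body[1] add  r3, r4, r4 -> r3=0x3c
body[2] sub  r3, r5, #10 -> r3=0xb0
body[3] xor  r4, r3, r4 -> r4=0xae
body[4] mov  r2, r0 -> r2=0xba
body[5] sub  r1, r1, r3 -> r1=0x1c
body[6] xor  r5, r1, r1 -> r5=0x00
epilogue: pop r5=0xba, sp=0xa5
epilogue: pop r1=0xcc, sp=0xa6
epilogue: pop r0=0x0f, sp=0xa7
r3 is caller-saved -> body value

REG = 0xb0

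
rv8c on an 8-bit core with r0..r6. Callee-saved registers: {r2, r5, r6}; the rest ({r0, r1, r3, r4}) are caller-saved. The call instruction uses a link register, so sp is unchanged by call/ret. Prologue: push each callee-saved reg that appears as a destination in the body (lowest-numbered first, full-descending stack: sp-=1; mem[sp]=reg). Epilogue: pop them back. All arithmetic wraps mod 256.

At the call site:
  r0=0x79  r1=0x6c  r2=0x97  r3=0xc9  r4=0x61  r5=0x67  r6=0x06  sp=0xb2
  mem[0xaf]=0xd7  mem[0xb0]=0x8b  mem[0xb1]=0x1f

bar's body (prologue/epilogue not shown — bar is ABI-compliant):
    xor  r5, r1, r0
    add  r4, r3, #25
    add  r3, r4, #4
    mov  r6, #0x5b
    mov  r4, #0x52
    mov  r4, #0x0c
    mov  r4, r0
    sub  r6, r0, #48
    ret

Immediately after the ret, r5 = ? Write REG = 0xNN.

REG = 0x67

prologue: push r5 -> mem[0xb1]=0x67, sp=0xb1
prologue: push r6 -> mem[0xb0]=0x06, sp=0xb0
body[0] xor  r5, r1, r0 -> r5=0x15
body[1] add  r4, r3, #25 -> r4=0xe2
body[2] add  r3, r4, #4 -> r3=0xe6
body[3] mov  r6, #0x5b -> r6=0x5b
body[4] mov  r4, #0x52 -> r4=0x52
body[5] mov  r4, #0x0c -> r4=0x0c
body[6] mov  r4, r0 -> r4=0x79
body[7] sub  r6, r0, #48 -> r6=0x49
epilogue: pop r6=0x06, sp=0xb1
epilogue: pop r5=0x67, sp=0xb2
r5 is callee-saved -> restored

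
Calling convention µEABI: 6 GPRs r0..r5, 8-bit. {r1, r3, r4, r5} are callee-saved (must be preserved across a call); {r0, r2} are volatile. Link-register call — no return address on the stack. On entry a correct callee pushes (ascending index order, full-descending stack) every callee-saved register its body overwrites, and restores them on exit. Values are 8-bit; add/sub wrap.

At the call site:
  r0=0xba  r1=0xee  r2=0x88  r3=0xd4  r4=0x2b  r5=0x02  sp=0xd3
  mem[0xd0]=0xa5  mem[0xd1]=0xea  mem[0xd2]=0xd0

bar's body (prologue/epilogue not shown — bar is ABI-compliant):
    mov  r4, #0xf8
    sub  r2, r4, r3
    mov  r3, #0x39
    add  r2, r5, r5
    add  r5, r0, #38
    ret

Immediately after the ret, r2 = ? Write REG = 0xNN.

prologue: push r3 → mem[0xd2]=0xd4, sp=0xd2
prologue: push r4 → mem[0xd1]=0x2b, sp=0xd1
prologue: push r5 → mem[0xd0]=0x02, sp=0xd0
body[0] mov  r4, #0xf8 → r4=0xf8
body[1] sub  r2, r4, r3 → r2=0x24
body[2] mov  r3, #0x39 → r3=0x39
body[3] add  r2, r5, r5 → r2=0x04
body[4] add  r5, r0, #38 → r5=0xe0
epilogue: pop r5=0x02, sp=0xd1
epilogue: pop r4=0x2b, sp=0xd2
epilogue: pop r3=0xd4, sp=0xd3
r2 is caller-saved → body value

REG = 0x04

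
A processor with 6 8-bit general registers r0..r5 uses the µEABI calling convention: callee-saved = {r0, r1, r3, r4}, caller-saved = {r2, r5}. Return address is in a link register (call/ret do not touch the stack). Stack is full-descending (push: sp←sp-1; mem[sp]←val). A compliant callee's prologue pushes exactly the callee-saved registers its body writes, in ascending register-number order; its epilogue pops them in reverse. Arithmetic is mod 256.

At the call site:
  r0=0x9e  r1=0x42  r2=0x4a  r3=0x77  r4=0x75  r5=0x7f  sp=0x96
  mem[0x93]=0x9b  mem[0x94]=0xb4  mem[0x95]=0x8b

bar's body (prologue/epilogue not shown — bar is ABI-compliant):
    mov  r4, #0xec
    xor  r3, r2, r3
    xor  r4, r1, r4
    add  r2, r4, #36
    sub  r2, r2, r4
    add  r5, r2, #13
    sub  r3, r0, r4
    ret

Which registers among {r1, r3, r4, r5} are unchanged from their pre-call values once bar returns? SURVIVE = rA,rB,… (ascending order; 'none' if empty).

prologue: push r3 -> mem[0x95]=0x77, sp=0x95
prologue: push r4 -> mem[0x94]=0x75, sp=0x94
body[0] mov  r4, #0xec -> r4=0xec
body[1] xor  r3, r2, r3 -> r3=0x3d
body[2] xor  r4, r1, r4 -> r4=0xae
body[3] add  r2, r4, #36 -> r2=0xd2
body[4] sub  r2, r2, r4 -> r2=0x24
body[5] add  r5, r2, #13 -> r5=0x31
body[6] sub  r3, r0, r4 -> r3=0xf0
epilogue: pop r4=0x75, sp=0x95
epilogue: pop r3=0x77, sp=0x96
r1: callee-saved, written=False
r3: callee-saved, written=True
r4: callee-saved, written=True
r5: caller-saved, written=True

SURVIVE = r1,r3,r4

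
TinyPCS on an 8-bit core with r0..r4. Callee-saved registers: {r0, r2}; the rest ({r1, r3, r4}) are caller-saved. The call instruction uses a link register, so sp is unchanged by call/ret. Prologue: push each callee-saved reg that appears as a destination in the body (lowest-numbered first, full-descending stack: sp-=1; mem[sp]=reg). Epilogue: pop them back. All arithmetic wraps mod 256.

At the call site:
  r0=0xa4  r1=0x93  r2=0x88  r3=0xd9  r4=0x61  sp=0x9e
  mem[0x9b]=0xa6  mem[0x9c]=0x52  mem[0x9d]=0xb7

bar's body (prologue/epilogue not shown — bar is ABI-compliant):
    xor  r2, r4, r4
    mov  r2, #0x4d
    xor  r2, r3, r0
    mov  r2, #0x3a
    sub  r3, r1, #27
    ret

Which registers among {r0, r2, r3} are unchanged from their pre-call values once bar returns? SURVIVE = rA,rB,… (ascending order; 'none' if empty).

prologue: push r2 -> mem[0x9d]=0x88, sp=0x9d
body[0] xor  r2, r4, r4 -> r2=0x00
body[1] mov  r2, #0x4d -> r2=0x4d
body[2] xor  r2, r3, r0 -> r2=0x7d
body[3] mov  r2, #0x3a -> r2=0x3a
body[4] sub  r3, r1, #27 -> r3=0x78
epilogue: pop r2=0x88, sp=0x9e
r0: callee-saved, written=False
r2: callee-saved, written=True
r3: caller-saved, written=True

SURVIVE = r0,r2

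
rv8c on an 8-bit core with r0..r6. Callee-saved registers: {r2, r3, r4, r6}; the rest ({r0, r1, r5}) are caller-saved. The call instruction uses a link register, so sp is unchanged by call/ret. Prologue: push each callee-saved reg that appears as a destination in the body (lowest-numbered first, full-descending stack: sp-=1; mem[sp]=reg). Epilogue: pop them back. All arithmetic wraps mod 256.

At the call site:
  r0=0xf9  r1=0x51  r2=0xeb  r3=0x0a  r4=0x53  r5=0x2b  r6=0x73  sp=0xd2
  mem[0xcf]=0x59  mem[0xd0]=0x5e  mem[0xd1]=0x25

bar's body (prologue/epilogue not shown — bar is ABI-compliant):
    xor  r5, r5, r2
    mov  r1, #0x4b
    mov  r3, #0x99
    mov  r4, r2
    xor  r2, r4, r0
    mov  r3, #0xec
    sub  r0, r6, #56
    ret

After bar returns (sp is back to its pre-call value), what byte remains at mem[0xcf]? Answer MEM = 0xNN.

MEM = 0x53

prologue: push r2 → mem[0xd1]=0xeb, sp=0xd1
prologue: push r3 → mem[0xd0]=0x0a, sp=0xd0
prologue: push r4 → mem[0xcf]=0x53, sp=0xcf
body[0] xor  r5, r5, r2 → r5=0xc0
body[1] mov  r1, #0x4b → r1=0x4b
body[2] mov  r3, #0x99 → r3=0x99
body[3] mov  r4, r2 → r4=0xeb
body[4] xor  r2, r4, r0 → r2=0x12
body[5] mov  r3, #0xec → r3=0xec
body[6] sub  r0, r6, #56 → r0=0x3b
epilogue: pop r4=0x53, sp=0xd0
epilogue: pop r3=0x0a, sp=0xd1
epilogue: pop r2=0xeb, sp=0xd2
prologue pushed ['r2', 'r3', 'r4'] at ['0xd1', '0xd0', '0xcf']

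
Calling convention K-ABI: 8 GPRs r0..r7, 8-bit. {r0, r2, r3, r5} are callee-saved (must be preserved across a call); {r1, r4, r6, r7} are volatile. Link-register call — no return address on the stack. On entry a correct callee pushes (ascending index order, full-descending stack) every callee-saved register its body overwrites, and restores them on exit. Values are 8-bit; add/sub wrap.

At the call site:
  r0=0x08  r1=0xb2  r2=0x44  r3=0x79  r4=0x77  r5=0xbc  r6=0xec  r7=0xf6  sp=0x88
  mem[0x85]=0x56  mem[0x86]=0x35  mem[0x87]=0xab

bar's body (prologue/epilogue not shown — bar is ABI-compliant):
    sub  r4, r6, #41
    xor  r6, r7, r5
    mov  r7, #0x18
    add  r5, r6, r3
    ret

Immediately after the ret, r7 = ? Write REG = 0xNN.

REG = 0x18

prologue: push r5 -> mem[0x87]=0xbc, sp=0x87
body[0] sub  r4, r6, #41 -> r4=0xc3
body[1] xor  r6, r7, r5 -> r6=0x4a
body[2] mov  r7, #0x18 -> r7=0x18
body[3] add  r5, r6, r3 -> r5=0xc3
epilogue: pop r5=0xbc, sp=0x88
r7 is caller-saved -> body value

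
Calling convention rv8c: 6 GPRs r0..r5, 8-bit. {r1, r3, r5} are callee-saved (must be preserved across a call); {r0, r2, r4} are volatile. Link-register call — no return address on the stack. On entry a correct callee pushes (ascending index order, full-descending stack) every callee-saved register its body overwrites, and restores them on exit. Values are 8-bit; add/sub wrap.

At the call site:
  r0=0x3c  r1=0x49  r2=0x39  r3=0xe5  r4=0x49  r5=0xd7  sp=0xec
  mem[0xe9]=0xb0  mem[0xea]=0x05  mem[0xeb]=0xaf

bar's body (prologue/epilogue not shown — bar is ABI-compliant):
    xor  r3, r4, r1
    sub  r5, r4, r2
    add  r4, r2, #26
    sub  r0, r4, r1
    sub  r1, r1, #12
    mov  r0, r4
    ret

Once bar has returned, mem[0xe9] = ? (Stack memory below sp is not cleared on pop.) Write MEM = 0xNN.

prologue: push r1 → mem[0xeb]=0x49, sp=0xeb
prologue: push r3 → mem[0xea]=0xe5, sp=0xea
prologue: push r5 → mem[0xe9]=0xd7, sp=0xe9
body[0] xor  r3, r4, r1 → r3=0x00
body[1] sub  r5, r4, r2 → r5=0x10
body[2] add  r4, r2, #26 → r4=0x53
body[3] sub  r0, r4, r1 → r0=0x0a
body[4] sub  r1, r1, #12 → r1=0x3d
body[5] mov  r0, r4 → r0=0x53
epilogue: pop r5=0xd7, sp=0xea
epilogue: pop r3=0xe5, sp=0xeb
epilogue: pop r1=0x49, sp=0xec
prologue pushed ['r1', 'r3', 'r5'] at ['0xeb', '0xea', '0xe9']

MEM = 0xd7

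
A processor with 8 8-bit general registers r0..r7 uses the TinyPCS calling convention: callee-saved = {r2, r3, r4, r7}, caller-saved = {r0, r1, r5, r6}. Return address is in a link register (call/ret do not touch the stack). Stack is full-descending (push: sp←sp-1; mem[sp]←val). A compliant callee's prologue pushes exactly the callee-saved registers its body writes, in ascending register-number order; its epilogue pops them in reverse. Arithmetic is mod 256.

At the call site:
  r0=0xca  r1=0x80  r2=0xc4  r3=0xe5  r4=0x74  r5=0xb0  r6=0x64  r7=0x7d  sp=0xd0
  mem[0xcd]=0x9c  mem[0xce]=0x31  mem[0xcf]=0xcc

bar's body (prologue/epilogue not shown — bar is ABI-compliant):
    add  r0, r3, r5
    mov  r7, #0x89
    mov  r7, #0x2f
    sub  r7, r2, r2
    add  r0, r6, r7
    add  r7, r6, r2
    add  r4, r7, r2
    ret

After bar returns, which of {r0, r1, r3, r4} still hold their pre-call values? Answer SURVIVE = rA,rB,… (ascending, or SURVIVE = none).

SURVIVE = r1,r3,r4

prologue: push r4 -> mem[0xcf]=0x74, sp=0xcf
prologue: push r7 -> mem[0xce]=0x7d, sp=0xce
body[0] add  r0, r3, r5 -> r0=0x95
body[1] mov  r7, #0x89 -> r7=0x89
body[2] mov  r7, #0x2f -> r7=0x2f
body[3] sub  r7, r2, r2 -> r7=0x00
body[4] add  r0, r6, r7 -> r0=0x64
body[5] add  r7, r6, r2 -> r7=0x28
body[6] add  r4, r7, r2 -> r4=0xec
epilogue: pop r7=0x7d, sp=0xcf
epilogue: pop r4=0x74, sp=0xd0
r0: caller-saved, written=True
r1: caller-saved, written=False
r3: callee-saved, written=False
r4: callee-saved, written=True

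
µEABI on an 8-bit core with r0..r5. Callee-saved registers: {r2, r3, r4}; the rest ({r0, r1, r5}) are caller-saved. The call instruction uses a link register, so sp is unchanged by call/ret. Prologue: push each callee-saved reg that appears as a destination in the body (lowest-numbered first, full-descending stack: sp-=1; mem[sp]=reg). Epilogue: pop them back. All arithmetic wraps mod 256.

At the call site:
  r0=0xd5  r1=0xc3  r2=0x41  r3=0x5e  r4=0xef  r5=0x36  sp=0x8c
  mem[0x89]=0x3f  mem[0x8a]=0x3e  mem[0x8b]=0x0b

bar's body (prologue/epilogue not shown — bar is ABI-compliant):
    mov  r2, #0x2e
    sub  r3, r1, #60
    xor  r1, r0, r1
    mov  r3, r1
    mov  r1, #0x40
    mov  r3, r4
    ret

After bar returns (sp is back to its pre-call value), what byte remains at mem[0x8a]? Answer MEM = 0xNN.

prologue: push r2 → mem[0x8b]=0x41, sp=0x8b
prologue: push r3 → mem[0x8a]=0x5e, sp=0x8a
body[0] mov  r2, #0x2e → r2=0x2e
body[1] sub  r3, r1, #60 → r3=0x87
body[2] xor  r1, r0, r1 → r1=0x16
body[3] mov  r3, r1 → r3=0x16
body[4] mov  r1, #0x40 → r1=0x40
body[5] mov  r3, r4 → r3=0xef
epilogue: pop r3=0x5e, sp=0x8b
epilogue: pop r2=0x41, sp=0x8c
prologue pushed ['r2', 'r3'] at ['0x8b', '0x8a']

MEM = 0x5e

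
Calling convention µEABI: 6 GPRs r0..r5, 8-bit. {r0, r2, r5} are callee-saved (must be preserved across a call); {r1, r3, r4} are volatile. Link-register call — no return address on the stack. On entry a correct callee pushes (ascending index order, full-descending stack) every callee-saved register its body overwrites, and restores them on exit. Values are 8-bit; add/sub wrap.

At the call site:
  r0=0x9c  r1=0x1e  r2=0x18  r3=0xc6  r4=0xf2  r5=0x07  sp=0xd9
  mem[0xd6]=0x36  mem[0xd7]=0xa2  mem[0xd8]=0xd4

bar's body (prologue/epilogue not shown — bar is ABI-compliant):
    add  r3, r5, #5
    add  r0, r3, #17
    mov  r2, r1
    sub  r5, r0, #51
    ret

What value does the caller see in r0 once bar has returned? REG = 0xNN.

prologue: push r0 → mem[0xd8]=0x9c, sp=0xd8
prologue: push r2 → mem[0xd7]=0x18, sp=0xd7
prologue: push r5 → mem[0xd6]=0x07, sp=0xd6
body[0] add  r3, r5, #5 → r3=0x0c
body[1] add  r0, r3, #17 → r0=0x1d
body[2] mov  r2, r1 → r2=0x1e
body[3] sub  r5, r0, #51 → r5=0xea
epilogue: pop r5=0x07, sp=0xd7
epilogue: pop r2=0x18, sp=0xd8
epilogue: pop r0=0x9c, sp=0xd9
r0 is callee-saved → restored

REG = 0x9c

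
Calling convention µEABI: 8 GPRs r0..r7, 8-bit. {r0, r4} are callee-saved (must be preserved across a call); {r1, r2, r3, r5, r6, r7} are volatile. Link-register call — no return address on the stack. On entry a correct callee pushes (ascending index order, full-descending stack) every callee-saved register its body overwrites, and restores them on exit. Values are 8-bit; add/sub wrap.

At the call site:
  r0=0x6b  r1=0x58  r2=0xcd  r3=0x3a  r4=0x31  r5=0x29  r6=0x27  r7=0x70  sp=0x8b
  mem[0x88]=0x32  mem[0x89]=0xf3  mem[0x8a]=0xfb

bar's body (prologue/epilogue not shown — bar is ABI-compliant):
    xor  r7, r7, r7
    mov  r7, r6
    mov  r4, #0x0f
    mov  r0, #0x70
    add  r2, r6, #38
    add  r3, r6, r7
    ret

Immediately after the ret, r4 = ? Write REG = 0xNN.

prologue: push r0 → mem[0x8a]=0x6b, sp=0x8a
prologue: push r4 → mem[0x89]=0x31, sp=0x89
body[0] xor  r7, r7, r7 → r7=0x00
body[1] mov  r7, r6 → r7=0x27
body[2] mov  r4, #0x0f → r4=0x0f
body[3] mov  r0, #0x70 → r0=0x70
body[4] add  r2, r6, #38 → r2=0x4d
body[5] add  r3, r6, r7 → r3=0x4e
epilogue: pop r4=0x31, sp=0x8a
epilogue: pop r0=0x6b, sp=0x8b
r4 is callee-saved → restored

REG = 0x31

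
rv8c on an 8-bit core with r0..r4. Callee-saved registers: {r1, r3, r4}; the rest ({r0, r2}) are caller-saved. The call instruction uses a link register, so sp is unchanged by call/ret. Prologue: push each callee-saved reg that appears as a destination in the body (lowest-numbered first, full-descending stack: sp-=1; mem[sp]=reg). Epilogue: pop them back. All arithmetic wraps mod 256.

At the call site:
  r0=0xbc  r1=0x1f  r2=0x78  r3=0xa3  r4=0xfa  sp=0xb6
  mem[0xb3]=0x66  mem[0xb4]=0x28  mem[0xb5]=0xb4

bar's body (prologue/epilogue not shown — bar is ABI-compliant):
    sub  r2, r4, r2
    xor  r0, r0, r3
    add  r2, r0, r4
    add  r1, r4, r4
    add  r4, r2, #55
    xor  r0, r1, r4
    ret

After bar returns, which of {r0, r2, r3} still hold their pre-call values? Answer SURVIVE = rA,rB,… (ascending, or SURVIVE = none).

SURVIVE = r3

prologue: push r1 → mem[0xb5]=0x1f, sp=0xb5
prologue: push r4 → mem[0xb4]=0xfa, sp=0xb4
body[0] sub  r2, r4, r2 → r2=0x82
body[1] xor  r0, r0, r3 → r0=0x1f
body[2] add  r2, r0, r4 → r2=0x19
body[3] add  r1, r4, r4 → r1=0xf4
body[4] add  r4, r2, #55 → r4=0x50
body[5] xor  r0, r1, r4 → r0=0xa4
epilogue: pop r4=0xfa, sp=0xb5
epilogue: pop r1=0x1f, sp=0xb6
r0: caller-saved, written=True
r2: caller-saved, written=True
r3: callee-saved, written=False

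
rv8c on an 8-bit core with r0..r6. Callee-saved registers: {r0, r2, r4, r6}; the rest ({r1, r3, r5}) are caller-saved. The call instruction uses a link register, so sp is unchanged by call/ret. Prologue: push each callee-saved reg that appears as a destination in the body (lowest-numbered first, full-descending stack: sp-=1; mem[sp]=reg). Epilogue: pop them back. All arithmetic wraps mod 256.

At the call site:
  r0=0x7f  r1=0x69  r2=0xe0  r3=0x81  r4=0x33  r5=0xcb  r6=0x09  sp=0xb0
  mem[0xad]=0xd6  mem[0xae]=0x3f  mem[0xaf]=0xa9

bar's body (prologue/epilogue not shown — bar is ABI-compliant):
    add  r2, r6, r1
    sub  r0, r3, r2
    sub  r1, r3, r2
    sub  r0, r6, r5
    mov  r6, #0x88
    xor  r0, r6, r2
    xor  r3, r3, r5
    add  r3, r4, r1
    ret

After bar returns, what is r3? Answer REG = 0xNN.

REG = 0x42

prologue: push r0 -> mem[0xaf]=0x7f, sp=0xaf
prologue: push r2 -> mem[0xae]=0xe0, sp=0xae
prologue: push r6 -> mem[0xad]=0x09, sp=0xad
body[0] add  r2, r6, r1 -> r2=0x72
body[1] sub  r0, r3, r2 -> r0=0x0f
body[2] sub  r1, r3, r2 -> r1=0x0f
body[3] sub  r0, r6, r5 -> r0=0x3e
body[4] mov  r6, #0x88 -> r6=0x88
body[5] xor  r0, r6, r2 -> r0=0xfa
body[6] xor  r3, r3, r5 -> r3=0x4a
body[7] add  r3, r4, r1 -> r3=0x42
epilogue: pop r6=0x09, sp=0xae
epilogue: pop r2=0xe0, sp=0xaf
epilogue: pop r0=0x7f, sp=0xb0
r3 is caller-saved -> body value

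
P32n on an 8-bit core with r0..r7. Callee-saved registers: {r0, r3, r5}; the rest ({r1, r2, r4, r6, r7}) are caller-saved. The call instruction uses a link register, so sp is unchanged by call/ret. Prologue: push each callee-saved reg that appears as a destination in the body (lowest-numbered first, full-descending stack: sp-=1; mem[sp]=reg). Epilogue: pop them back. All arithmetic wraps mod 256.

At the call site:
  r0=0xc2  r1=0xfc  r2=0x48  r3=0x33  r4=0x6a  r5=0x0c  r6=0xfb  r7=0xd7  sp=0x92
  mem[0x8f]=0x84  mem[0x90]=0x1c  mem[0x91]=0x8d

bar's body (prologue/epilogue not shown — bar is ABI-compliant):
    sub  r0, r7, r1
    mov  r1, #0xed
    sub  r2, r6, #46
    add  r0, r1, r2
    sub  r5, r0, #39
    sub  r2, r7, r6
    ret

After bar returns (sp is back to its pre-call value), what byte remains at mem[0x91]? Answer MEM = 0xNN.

prologue: push r0 → mem[0x91]=0xc2, sp=0x91
prologue: push r5 → mem[0x90]=0x0c, sp=0x90
body[0] sub  r0, r7, r1 → r0=0xdb
body[1] mov  r1, #0xed → r1=0xed
body[2] sub  r2, r6, #46 → r2=0xcd
body[3] add  r0, r1, r2 → r0=0xba
body[4] sub  r5, r0, #39 → r5=0x93
body[5] sub  r2, r7, r6 → r2=0xdc
epilogue: pop r5=0x0c, sp=0x91
epilogue: pop r0=0xc2, sp=0x92
prologue pushed ['r0', 'r5'] at ['0x91', '0x90']

MEM = 0xc2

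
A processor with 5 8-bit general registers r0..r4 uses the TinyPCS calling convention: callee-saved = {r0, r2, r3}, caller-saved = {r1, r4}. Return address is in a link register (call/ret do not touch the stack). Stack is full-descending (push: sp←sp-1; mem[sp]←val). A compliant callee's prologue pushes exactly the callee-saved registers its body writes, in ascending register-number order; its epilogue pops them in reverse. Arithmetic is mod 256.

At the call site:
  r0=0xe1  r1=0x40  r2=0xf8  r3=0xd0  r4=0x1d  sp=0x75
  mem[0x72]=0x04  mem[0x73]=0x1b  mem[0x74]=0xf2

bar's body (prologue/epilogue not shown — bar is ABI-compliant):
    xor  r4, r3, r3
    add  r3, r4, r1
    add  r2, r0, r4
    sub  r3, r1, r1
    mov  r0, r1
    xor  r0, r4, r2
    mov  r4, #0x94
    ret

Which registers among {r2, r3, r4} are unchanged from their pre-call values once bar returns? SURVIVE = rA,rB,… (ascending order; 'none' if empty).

prologue: push r0 -> mem[0x74]=0xe1, sp=0x74
prologue: push r2 -> mem[0x73]=0xf8, sp=0x73
prologue: push r3 -> mem[0x72]=0xd0, sp=0x72
body[0] xor  r4, r3, r3 -> r4=0x00
body[1] add  r3, r4, r1 -> r3=0x40
body[2] add  r2, r0, r4 -> r2=0xe1
body[3] sub  r3, r1, r1 -> r3=0x00
body[4] mov  r0, r1 -> r0=0x40
body[5] xor  r0, r4, r2 -> r0=0xe1
body[6] mov  r4, #0x94 -> r4=0x94
epilogue: pop r3=0xd0, sp=0x73
epilogue: pop r2=0xf8, sp=0x74
epilogue: pop r0=0xe1, sp=0x75
r2: callee-saved, written=True
r3: callee-saved, written=True
r4: caller-saved, written=True

SURVIVE = r2,r3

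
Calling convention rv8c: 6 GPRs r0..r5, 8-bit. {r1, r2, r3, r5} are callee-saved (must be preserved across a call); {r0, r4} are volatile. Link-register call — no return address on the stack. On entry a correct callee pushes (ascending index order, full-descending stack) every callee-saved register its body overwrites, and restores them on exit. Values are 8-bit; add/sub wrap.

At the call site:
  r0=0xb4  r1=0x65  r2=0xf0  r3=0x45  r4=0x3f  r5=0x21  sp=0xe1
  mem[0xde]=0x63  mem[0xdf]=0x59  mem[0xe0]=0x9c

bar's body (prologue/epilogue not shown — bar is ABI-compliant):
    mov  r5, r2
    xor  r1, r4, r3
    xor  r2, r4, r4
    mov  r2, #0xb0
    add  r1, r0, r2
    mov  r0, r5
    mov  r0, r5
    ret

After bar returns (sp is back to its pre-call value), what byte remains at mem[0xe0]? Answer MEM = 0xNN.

MEM = 0x65

prologue: push r1 → mem[0xe0]=0x65, sp=0xe0
prologue: push r2 → mem[0xdf]=0xf0, sp=0xdf
prologue: push r5 → mem[0xde]=0x21, sp=0xde
body[0] mov  r5, r2 → r5=0xf0
body[1] xor  r1, r4, r3 → r1=0x7a
body[2] xor  r2, r4, r4 → r2=0x00
body[3] mov  r2, #0xb0 → r2=0xb0
body[4] add  r1, r0, r2 → r1=0x64
body[5] mov  r0, r5 → r0=0xf0
body[6] mov  r0, r5 → r0=0xf0
epilogue: pop r5=0x21, sp=0xdf
epilogue: pop r2=0xf0, sp=0xe0
epilogue: pop r1=0x65, sp=0xe1
prologue pushed ['r1', 'r2', 'r5'] at ['0xe0', '0xdf', '0xde']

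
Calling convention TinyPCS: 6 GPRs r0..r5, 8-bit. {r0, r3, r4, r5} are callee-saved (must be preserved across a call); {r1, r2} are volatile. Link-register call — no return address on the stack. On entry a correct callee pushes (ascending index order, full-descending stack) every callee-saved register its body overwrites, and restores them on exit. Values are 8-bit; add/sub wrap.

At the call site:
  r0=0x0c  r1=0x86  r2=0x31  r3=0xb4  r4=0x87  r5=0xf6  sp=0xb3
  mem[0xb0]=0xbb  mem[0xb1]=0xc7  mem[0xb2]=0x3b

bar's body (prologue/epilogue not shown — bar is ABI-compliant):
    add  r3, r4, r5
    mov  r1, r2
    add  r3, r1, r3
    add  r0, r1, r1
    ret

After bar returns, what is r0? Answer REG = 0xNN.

prologue: push r0 -> mem[0xb2]=0x0c, sp=0xb2
prologue: push r3 -> mem[0xb1]=0xb4, sp=0xb1
body[0] add  r3, r4, r5 -> r3=0x7d
body[1] mov  r1, r2 -> r1=0x31
body[2] add  r3, r1, r3 -> r3=0xae
body[3] add  r0, r1, r1 -> r0=0x62
epilogue: pop r3=0xb4, sp=0xb2
epilogue: pop r0=0x0c, sp=0xb3
r0 is callee-saved -> restored

REG = 0x0c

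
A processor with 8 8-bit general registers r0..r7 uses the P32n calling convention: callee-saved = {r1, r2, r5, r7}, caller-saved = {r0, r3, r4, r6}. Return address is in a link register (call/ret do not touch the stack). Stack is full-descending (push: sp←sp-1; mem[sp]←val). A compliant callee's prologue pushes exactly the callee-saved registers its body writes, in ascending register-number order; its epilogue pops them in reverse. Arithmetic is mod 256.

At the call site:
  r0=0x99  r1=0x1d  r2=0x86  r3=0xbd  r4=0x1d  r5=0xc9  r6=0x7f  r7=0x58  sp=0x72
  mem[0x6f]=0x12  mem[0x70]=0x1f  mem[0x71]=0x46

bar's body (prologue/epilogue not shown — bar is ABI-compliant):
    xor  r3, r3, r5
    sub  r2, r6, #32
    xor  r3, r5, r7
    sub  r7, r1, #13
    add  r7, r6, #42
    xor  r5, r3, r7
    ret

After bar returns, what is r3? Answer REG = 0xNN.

prologue: push r2 → mem[0x71]=0x86, sp=0x71
prologue: push r5 → mem[0x70]=0xc9, sp=0x70
prologue: push r7 → mem[0x6f]=0x58, sp=0x6f
body[0] xor  r3, r3, r5 → r3=0x74
body[1] sub  r2, r6, #32 → r2=0x5f
body[2] xor  r3, r5, r7 → r3=0x91
body[3] sub  r7, r1, #13 → r7=0x10
body[4] add  r7, r6, #42 → r7=0xa9
body[5] xor  r5, r3, r7 → r5=0x38
epilogue: pop r7=0x58, sp=0x70
epilogue: pop r5=0xc9, sp=0x71
epilogue: pop r2=0x86, sp=0x72
r3 is caller-saved → body value

REG = 0x91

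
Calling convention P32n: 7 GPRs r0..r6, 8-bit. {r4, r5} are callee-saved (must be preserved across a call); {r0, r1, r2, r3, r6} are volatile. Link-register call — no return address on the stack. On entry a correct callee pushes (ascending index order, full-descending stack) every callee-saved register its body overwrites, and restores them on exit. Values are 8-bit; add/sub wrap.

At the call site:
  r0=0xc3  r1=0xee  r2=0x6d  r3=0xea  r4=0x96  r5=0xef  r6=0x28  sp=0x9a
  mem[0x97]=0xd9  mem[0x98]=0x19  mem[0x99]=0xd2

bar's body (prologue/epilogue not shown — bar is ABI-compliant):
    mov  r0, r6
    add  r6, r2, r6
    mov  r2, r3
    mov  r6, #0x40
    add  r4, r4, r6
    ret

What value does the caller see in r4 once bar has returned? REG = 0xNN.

prologue: push r4 → mem[0x99]=0x96, sp=0x99
body[0] mov  r0, r6 → r0=0x28
body[1] add  r6, r2, r6 → r6=0x95
body[2] mov  r2, r3 → r2=0xea
body[3] mov  r6, #0x40 → r6=0x40
body[4] add  r4, r4, r6 → r4=0xd6
epilogue: pop r4=0x96, sp=0x9a
r4 is callee-saved → restored

REG = 0x96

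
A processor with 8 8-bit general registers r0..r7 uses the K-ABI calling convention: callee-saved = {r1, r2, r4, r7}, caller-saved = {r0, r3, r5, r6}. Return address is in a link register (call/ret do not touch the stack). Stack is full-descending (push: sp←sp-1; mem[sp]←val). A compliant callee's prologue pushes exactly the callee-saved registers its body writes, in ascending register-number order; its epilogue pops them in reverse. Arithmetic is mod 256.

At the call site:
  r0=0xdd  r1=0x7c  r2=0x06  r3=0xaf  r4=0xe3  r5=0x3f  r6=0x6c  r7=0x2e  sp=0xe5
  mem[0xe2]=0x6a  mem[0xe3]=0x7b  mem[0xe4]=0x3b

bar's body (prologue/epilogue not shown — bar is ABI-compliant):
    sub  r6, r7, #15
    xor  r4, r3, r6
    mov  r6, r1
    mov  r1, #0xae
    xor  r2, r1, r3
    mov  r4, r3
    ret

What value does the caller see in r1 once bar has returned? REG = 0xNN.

REG = 0x7c

prologue: push r1 -> mem[0xe4]=0x7c, sp=0xe4
prologue: push r2 -> mem[0xe3]=0x06, sp=0xe3
prologue: push r4 -> mem[0xe2]=0xe3, sp=0xe2
body[0] sub  r6, r7, #15 -> r6=0x1f
body[1] xor  r4, r3, r6 -> r4=0xb0
body[2] mov  r6, r1 -> r6=0x7c
body[3] mov  r1, #0xae -> r1=0xae
body[4] xor  r2, r1, r3 -> r2=0x01
body[5] mov  r4, r3 -> r4=0xaf
epilogue: pop r4=0xe3, sp=0xe3
epilogue: pop r2=0x06, sp=0xe4
epilogue: pop r1=0x7c, sp=0xe5
r1 is callee-saved -> restored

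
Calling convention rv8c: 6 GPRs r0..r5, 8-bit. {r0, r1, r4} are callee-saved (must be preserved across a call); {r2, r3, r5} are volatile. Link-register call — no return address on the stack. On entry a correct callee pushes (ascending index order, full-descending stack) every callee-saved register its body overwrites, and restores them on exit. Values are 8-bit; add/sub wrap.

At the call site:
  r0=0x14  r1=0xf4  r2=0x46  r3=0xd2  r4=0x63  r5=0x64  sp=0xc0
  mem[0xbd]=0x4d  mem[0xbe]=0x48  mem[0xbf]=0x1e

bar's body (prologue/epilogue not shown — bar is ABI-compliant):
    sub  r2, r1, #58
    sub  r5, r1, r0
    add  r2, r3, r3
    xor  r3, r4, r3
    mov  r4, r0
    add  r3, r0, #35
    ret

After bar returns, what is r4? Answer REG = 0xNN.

REG = 0x63

prologue: push r4 -> mem[0xbf]=0x63, sp=0xbf
body[0] sub  r2, r1, #58 -> r2=0xba
body[1] sub  r5, r1, r0 -> r5=0xe0
body[2] add  r2, r3, r3 -> r2=0xa4
body[3] xor  r3, r4, r3 -> r3=0xb1
body[4] mov  r4, r0 -> r4=0x14
body[5] add  r3, r0, #35 -> r3=0x37
epilogue: pop r4=0x63, sp=0xc0
r4 is callee-saved -> restored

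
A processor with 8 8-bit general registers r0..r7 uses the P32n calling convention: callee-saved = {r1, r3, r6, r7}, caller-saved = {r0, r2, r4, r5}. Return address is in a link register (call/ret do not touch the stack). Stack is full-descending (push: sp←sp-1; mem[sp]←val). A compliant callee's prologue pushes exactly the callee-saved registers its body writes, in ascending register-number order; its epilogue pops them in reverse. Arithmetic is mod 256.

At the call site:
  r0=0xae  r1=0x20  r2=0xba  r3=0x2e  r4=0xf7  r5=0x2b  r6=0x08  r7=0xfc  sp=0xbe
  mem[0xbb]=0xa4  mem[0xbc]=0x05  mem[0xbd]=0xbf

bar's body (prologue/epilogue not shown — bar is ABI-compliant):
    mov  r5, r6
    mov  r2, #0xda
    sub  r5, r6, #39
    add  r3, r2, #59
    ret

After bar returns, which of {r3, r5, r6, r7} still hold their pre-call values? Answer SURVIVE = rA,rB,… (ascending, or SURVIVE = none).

SURVIVE = r3,r6,r7

prologue: push r3 → mem[0xbd]=0x2e, sp=0xbd
body[0] mov  r5, r6 → r5=0x08
body[1] mov  r2, #0xda → r2=0xda
body[2] sub  r5, r6, #39 → r5=0xe1
body[3] add  r3, r2, #59 → r3=0x15
epilogue: pop r3=0x2e, sp=0xbe
r3: callee-saved, written=True
r5: caller-saved, written=True
r6: callee-saved, written=False
r7: callee-saved, written=False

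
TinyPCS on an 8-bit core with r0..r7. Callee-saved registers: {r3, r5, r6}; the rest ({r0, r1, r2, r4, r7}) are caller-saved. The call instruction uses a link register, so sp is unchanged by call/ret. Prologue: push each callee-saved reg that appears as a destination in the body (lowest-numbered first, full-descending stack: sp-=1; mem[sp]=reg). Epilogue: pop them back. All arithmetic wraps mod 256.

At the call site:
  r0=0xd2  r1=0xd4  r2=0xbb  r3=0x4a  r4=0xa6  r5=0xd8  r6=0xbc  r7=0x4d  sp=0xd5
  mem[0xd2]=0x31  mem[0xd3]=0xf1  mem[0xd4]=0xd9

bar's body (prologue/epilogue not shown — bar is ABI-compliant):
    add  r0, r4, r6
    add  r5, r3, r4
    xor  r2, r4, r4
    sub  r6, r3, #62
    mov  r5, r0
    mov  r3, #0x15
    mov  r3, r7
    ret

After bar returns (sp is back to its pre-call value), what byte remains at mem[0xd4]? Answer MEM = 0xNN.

prologue: push r3 -> mem[0xd4]=0x4a, sp=0xd4
prologue: push r5 -> mem[0xd3]=0xd8, sp=0xd3
prologue: push r6 -> mem[0xd2]=0xbc, sp=0xd2
body[0] add  r0, r4, r6 -> r0=0x62
body[1] add  r5, r3, r4 -> r5=0xf0
body[2] xor  r2, r4, r4 -> r2=0x00
body[3] sub  r6, r3, #62 -> r6=0x0c
body[4] mov  r5, r0 -> r5=0x62
body[5] mov  r3, #0x15 -> r3=0x15
body[6] mov  r3, r7 -> r3=0x4d
epilogue: pop r6=0xbc, sp=0xd3
epilogue: pop r5=0xd8, sp=0xd4
epilogue: pop r3=0x4a, sp=0xd5
prologue pushed ['r3', 'r5', 'r6'] at ['0xd4', '0xd3', '0xd2']

MEM = 0x4a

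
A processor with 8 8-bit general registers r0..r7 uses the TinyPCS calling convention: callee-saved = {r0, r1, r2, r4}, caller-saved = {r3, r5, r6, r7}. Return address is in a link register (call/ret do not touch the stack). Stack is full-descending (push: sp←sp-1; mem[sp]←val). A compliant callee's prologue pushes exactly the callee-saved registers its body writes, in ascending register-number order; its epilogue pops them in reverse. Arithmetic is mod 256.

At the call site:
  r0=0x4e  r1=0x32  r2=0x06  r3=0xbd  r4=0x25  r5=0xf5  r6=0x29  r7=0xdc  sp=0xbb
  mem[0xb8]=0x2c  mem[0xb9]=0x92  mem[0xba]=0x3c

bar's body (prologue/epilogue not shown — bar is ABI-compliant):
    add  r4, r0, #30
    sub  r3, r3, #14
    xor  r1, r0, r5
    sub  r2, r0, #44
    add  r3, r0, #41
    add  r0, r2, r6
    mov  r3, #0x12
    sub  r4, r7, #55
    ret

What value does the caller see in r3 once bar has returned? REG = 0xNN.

prologue: push r0 → mem[0xba]=0x4e, sp=0xba
prologue: push r1 → mem[0xb9]=0x32, sp=0xb9
prologue: push r2 → mem[0xb8]=0x06, sp=0xb8
prologue: push r4 → mem[0xb7]=0x25, sp=0xb7
body[0] add  r4, r0, #30 → r4=0x6c
body[1] sub  r3, r3, #14 → r3=0xaf
body[2] xor  r1, r0, r5 → r1=0xbb
body[3] sub  r2, r0, #44 → r2=0x22
body[4] add  r3, r0, #41 → r3=0x77
body[5] add  r0, r2, r6 → r0=0x4b
body[6] mov  r3, #0x12 → r3=0x12
body[7] sub  r4, r7, #55 → r4=0xa5
epilogue: pop r4=0x25, sp=0xb8
epilogue: pop r2=0x06, sp=0xb9
epilogue: pop r1=0x32, sp=0xba
epilogue: pop r0=0x4e, sp=0xbb
r3 is caller-saved → body value

REG = 0x12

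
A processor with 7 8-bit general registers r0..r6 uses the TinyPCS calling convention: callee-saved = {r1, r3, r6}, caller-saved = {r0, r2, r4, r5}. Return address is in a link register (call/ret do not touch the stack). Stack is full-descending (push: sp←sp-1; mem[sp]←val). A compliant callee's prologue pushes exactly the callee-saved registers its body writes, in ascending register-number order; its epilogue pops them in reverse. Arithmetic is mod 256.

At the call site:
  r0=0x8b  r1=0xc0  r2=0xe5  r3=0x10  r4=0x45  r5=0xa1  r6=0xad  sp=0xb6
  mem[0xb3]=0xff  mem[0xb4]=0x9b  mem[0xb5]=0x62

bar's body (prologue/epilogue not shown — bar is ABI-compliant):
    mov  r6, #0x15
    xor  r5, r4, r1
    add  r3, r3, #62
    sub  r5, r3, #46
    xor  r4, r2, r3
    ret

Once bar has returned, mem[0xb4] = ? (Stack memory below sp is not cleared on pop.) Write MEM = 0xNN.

MEM = 0xad

prologue: push r3 → mem[0xb5]=0x10, sp=0xb5
prologue: push r6 → mem[0xb4]=0xad, sp=0xb4
body[0] mov  r6, #0x15 → r6=0x15
body[1] xor  r5, r4, r1 → r5=0x85
body[2] add  r3, r3, #62 → r3=0x4e
body[3] sub  r5, r3, #46 → r5=0x20
body[4] xor  r4, r2, r3 → r4=0xab
epilogue: pop r6=0xad, sp=0xb5
epilogue: pop r3=0x10, sp=0xb6
prologue pushed ['r3', 'r6'] at ['0xb5', '0xb4']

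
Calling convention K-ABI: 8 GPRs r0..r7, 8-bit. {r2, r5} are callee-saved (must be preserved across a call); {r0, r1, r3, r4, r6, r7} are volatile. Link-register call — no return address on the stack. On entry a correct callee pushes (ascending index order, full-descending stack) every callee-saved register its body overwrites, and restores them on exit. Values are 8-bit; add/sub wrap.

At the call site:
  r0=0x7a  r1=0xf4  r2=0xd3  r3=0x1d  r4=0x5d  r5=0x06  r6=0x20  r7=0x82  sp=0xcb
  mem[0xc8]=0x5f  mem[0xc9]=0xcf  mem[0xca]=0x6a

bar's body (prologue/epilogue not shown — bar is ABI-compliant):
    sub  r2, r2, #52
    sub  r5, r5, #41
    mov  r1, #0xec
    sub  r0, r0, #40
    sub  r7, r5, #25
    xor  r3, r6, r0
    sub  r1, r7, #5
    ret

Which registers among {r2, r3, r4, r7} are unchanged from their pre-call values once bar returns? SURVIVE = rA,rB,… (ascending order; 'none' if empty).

SURVIVE = r2,r4

prologue: push r2 → mem[0xca]=0xd3, sp=0xca
prologue: push r5 → mem[0xc9]=0x06, sp=0xc9
body[0] sub  r2, r2, #52 → r2=0x9f
body[1] sub  r5, r5, #41 → r5=0xdd
body[2] mov  r1, #0xec → r1=0xec
body[3] sub  r0, r0, #40 → r0=0x52
body[4] sub  r7, r5, #25 → r7=0xc4
body[5] xor  r3, r6, r0 → r3=0x72
body[6] sub  r1, r7, #5 → r1=0xbf
epilogue: pop r5=0x06, sp=0xca
epilogue: pop r2=0xd3, sp=0xcb
r2: callee-saved, written=True
r3: caller-saved, written=True
r4: caller-saved, written=False
r7: caller-saved, written=True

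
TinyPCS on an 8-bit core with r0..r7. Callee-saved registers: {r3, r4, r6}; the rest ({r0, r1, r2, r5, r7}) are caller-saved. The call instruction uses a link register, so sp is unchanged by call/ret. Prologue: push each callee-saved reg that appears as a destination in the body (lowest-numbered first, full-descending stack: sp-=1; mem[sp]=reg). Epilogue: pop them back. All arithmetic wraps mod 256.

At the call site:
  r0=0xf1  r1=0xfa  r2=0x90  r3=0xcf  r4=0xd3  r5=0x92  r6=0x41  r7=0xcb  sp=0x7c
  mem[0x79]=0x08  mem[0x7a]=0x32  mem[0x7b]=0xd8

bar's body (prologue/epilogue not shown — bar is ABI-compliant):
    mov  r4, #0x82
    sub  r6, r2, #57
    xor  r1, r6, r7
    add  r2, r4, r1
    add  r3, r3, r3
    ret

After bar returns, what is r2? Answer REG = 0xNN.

REG = 0x1e

prologue: push r3 -> mem[0x7b]=0xcf, sp=0x7b
prologue: push r4 -> mem[0x7a]=0xd3, sp=0x7a
prologue: push r6 -> mem[0x79]=0x41, sp=0x79
body[0] mov  r4, #0x82 -> r4=0x82
body[1] sub  r6, r2, #57 -> r6=0x57
body[2] xor  r1, r6, r7 -> r1=0x9c
body[3] add  r2, r4, r1 -> r2=0x1e
body[4] add  r3, r3, r3 -> r3=0x9e
epilogue: pop r6=0x41, sp=0x7a
epilogue: pop r4=0xd3, sp=0x7b
epilogue: pop r3=0xcf, sp=0x7c
r2 is caller-saved -> body value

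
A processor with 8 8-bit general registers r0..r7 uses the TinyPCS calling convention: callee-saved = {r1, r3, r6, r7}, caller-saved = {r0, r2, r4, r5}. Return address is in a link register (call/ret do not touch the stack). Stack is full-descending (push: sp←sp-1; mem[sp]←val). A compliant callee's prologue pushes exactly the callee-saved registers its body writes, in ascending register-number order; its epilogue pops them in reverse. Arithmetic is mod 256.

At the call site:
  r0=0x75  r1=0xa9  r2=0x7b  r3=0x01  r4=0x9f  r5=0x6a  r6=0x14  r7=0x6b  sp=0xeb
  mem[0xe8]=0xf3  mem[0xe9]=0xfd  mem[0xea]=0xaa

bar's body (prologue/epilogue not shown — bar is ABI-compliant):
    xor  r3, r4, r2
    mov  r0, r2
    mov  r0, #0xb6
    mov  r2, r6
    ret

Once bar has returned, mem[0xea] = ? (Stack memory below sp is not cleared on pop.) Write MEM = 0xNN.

MEM = 0x01

prologue: push r3 -> mem[0xea]=0x01, sp=0xea
body[0] xor  r3, r4, r2 -> r3=0xe4
body[1] mov  r0, r2 -> r0=0x7b
body[2] mov  r0, #0xb6 -> r0=0xb6
body[3] mov  r2, r6 -> r2=0x14
epilogue: pop r3=0x01, sp=0xeb
prologue pushed ['r3'] at ['0xea']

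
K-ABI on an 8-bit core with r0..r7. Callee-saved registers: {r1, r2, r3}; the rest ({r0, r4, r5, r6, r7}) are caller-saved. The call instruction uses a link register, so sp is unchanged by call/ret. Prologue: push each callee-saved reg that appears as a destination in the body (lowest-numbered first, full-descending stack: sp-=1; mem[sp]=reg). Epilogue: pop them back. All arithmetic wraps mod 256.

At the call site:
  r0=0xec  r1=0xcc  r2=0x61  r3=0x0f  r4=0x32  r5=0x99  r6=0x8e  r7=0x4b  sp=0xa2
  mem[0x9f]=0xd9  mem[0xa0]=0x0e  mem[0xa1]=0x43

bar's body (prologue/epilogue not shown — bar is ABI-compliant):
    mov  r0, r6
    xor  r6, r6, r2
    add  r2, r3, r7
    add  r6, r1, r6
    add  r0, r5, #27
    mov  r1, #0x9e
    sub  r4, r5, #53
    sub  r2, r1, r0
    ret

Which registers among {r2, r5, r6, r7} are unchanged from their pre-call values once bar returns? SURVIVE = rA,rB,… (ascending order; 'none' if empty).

SURVIVE = r2,r5,r7

prologue: push r1 -> mem[0xa1]=0xcc, sp=0xa1
prologue: push r2 -> mem[0xa0]=0x61, sp=0xa0
body[0] mov  r0, r6 -> r0=0x8e
body[1] xor  r6, r6, r2 -> r6=0xef
body[2] add  r2, r3, r7 -> r2=0x5a
body[3] add  r6, r1, r6 -> r6=0xbb
body[4] add  r0, r5, #27 -> r0=0xb4
body[5] mov  r1, #0x9e -> r1=0x9e
body[6] sub  r4, r5, #53 -> r4=0x64
body[7] sub  r2, r1, r0 -> r2=0xea
epilogue: pop r2=0x61, sp=0xa1
epilogue: pop r1=0xcc, sp=0xa2
r2: callee-saved, written=True
r5: caller-saved, written=False
r6: caller-saved, written=True
r7: caller-saved, written=False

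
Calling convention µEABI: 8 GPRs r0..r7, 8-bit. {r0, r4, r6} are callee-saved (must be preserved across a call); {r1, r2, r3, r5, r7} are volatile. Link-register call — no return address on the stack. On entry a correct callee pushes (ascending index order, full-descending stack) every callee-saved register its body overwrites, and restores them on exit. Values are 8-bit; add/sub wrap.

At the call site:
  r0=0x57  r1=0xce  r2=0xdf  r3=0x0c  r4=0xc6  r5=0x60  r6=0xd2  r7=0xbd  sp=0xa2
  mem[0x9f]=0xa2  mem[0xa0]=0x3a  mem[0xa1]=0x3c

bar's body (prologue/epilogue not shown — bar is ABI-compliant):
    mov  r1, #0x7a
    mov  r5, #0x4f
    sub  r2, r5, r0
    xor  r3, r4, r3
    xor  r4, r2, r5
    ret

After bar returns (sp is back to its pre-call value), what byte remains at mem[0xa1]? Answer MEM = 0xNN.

prologue: push r4 -> mem[0xa1]=0xc6, sp=0xa1
body[0] mov  r1, #0x7a -> r1=0x7a
body[1] mov  r5, #0x4f -> r5=0x4f
body[2] sub  r2, r5, r0 -> r2=0xf8
body[3] xor  r3, r4, r3 -> r3=0xca
body[4] xor  r4, r2, r5 -> r4=0xb7
epilogue: pop r4=0xc6, sp=0xa2
prologue pushed ['r4'] at ['0xa1']

MEM = 0xc6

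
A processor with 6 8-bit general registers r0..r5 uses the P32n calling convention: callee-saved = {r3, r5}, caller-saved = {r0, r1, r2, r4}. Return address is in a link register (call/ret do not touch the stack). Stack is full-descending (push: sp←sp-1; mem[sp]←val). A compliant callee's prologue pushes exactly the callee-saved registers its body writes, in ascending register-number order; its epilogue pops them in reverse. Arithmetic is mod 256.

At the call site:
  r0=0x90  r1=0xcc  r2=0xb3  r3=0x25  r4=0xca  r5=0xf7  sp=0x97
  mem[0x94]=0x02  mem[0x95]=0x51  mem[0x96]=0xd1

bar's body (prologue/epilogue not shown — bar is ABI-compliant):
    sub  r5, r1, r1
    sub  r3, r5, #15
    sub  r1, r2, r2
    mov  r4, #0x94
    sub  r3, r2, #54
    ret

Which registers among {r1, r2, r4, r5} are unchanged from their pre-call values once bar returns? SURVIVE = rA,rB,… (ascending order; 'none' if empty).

SURVIVE = r2,r5

prologue: push r3 → mem[0x96]=0x25, sp=0x96
prologue: push r5 → mem[0x95]=0xf7, sp=0x95
body[0] sub  r5, r1, r1 → r5=0x00
body[1] sub  r3, r5, #15 → r3=0xf1
body[2] sub  r1, r2, r2 → r1=0x00
body[3] mov  r4, #0x94 → r4=0x94
body[4] sub  r3, r2, #54 → r3=0x7d
epilogue: pop r5=0xf7, sp=0x96
epilogue: pop r3=0x25, sp=0x97
r1: caller-saved, written=True
r2: caller-saved, written=False
r4: caller-saved, written=True
r5: callee-saved, written=True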